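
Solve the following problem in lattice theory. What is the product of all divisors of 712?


Divisors of 712: [1, 2, 4, 8, 89, 178, 356, 712]
Product = n^(d(n)/2) = 712^(8/2)
Product = 256992219136


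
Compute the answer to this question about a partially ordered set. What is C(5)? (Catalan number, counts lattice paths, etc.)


C(n) = C(2n, n) / (n+1).
C(10, 5) = 252
C(5) = 252 / 6 = 42


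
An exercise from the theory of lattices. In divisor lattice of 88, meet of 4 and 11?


In a divisor lattice, meet = gcd (greatest common divisor).
By Euclidean algorithm or factoring: gcd(4,11) = 1


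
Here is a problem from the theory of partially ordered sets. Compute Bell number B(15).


B(n) = number of set partitions of an n-element set.
B(n) satisfies the recurrence: B(n+1) = sum_k C(n,k)*B(k).
B(15) = 1382958545


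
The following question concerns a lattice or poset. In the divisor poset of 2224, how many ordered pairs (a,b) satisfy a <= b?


The order relation is {(a,b) : a <= b}, reflexive so it includes (a,a).
Examples: (1,1), (1,1112), (1,139), (1,16), (1,2), ...
Total ordered pairs: 45


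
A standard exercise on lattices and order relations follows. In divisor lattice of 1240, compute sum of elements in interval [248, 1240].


Interval [248,1240] in divisors of 1240: [248, 1240]
Sum = 1488


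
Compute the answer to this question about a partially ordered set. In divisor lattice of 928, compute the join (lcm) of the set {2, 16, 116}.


In a divisor lattice, join = lcm (least common multiple).
Compute lcm iteratively: start with first element, then lcm(current, next).
Elements: [2, 16, 116]
lcm(2,16) = 16
lcm(16,116) = 464
Final lcm = 464


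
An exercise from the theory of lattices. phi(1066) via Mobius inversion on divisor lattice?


phi(n) = n * prod_{p|n} (1 - 1/p).
Prime divisors of 1066: [2, 13, 41]
phi(1066) = 1066 * (1 - 1/2) * (1 - 1/13) * (1 - 1/41)
phi(1066) = 480


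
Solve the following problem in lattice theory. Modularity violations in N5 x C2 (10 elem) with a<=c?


Modular law: if a <= c then a v (b ^ c) = (a v b) ^ c.
Check all triples (a,b,c) with a <= c among 10 elements.
  e.g. a=(a,0), b=(c,0), c=(b,0): lhs=(a,0) != rhs=(b,0)
  e.g. a=(a,0), b=(c,1), c=(b,0): lhs=(a,0) != rhs=(b,0)
Total violating triples: 6


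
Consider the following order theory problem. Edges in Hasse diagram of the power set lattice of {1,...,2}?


A cover relation a -< b holds when a < b with no c strictly between.
Cover relations:
  {} -< {1}
  {} -< {2}
  {1} -< {1,2}
  {2} -< {1,2}
Total: 4


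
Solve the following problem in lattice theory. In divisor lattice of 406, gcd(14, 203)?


Meet=gcd.
gcd(14,203)=7


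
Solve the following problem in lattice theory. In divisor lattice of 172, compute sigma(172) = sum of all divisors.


sigma(n) = sum of divisors.
Divisors of 172: [1, 2, 4, 43, 86, 172]
Sum = 308


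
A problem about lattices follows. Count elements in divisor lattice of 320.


Divisors of 320: [1, 2, 4, 5, 8, 10, 16, 20, 32, 40, 64, 80, 160, 320]
Count: 14


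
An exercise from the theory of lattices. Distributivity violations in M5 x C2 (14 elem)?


Distributive law: a ^ (b v c) = (a ^ b) v (a ^ c).
Check all 14^3 = 2744 ordered triples (a,b,c).
  e.g. a=(a1,0), b=(a2,0), c=(a3,0): lhs=(a1,0) != rhs=(0,0)
  e.g. a=(a1,0), b=(a2,0), c=(a3,1): lhs=(a1,0) != rhs=(0,0)
Total violating triples: 480


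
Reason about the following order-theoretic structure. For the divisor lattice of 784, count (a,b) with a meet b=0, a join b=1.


Complement pair (a,b): a meet b = bottom, a join b = top.
Here: gcd(a,b)=1 and lcm(a,b)=784, i.e. a*b=784 with a,b coprime.
Pairs found: (1,784), (16,49), (49,16), (784,1)
Total ordered pairs: 4


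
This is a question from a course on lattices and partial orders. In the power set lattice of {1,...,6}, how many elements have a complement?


An element a is complemented if some b has a meet b = bottom, a join b = top.
every subset A has complement S\A, so all elements are complemented.
Complemented elements: {}, {1}, {2}, {3}, {4}, {5}, ... (58 more)
Count: 64


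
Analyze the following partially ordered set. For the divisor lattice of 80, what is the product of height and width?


Height = length of longest chain minus 1; width = size of largest antichain.
A maximum chain: 1 | 5 | 10 | 20 | 40 | 80  (height 5).
A maximum antichain: {2, 5}  (width 2).
Product = 5 * 2 = 10


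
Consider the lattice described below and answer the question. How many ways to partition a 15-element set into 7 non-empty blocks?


S(n,k) = k*S(n-1,k) + S(n-1,k-1).
S(14,7) = 49329280, S(14,6) = 63436373
S(15,7) = 7*49329280 + 63436373 = 345304960 + 63436373
S(15,7) = 408741333


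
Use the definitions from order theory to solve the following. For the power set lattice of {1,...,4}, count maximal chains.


A maximal chain goes from the minimum element to a maximal element via cover relations.
Counting all min-to-max paths in the cover graph.
Total maximal chains: 24


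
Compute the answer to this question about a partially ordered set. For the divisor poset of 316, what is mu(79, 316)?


In a divisor lattice, mu(a,b) = mu(b/a) where mu is the classical Mobius function.
b/a = 316/79 = 4
Prime factorization of 4: primes [2]
4 is not squarefree, so mu(4) = 0


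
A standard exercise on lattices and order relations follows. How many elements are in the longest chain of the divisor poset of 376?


A chain is a totally ordered subset; we count the number of elements in a maximum chain.
Compute, for each element x, the size of the longest chain ending at x:
  1: 1
  2: 2
  47: 2
  4: 3
  8: 4
  94: 3
  ...
A maximum chain: 1 < 2 < 4 < 8 < 376
Number of elements in the longest chain: 5


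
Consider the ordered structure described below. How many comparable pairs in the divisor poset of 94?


A comparable pair {a,b} has a < b or b < a in the order.
Count unordered pairs where one element is strictly below the other.
Examples: {1,2}, {1,47}, {1,94}, {2,94}, ...
Total comparable pairs: 5


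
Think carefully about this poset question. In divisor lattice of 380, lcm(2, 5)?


Join=lcm.
gcd(2,5)=1
lcm=10


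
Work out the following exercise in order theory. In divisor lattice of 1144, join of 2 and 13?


In a divisor lattice, join = lcm (least common multiple).
gcd(2,13) = 1
lcm(2,13) = 2*13/gcd = 26/1 = 26


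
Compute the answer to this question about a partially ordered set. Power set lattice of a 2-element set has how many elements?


Power set = 2^n.
2^2 = 4


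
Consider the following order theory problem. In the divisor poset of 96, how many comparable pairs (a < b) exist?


A comparable pair {a,b} has a < b or b < a in the order.
Count unordered pairs where one element is strictly below the other.
Examples: {1,2}, {1,3}, {1,4}, {1,6}, ...
Total comparable pairs: 51


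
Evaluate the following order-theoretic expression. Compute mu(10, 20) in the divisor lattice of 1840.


In a divisor lattice, mu(a,b) = mu(b/a) where mu is the classical Mobius function.
b/a = 20/10 = 2
Prime factorization of 2: primes [2]
2 is squarefree with 1 prime factor(s), so mu(2) = (-1)^1 = -1


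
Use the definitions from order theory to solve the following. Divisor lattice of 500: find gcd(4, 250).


In a divisor lattice, meet = gcd (greatest common divisor).
By Euclidean algorithm or factoring: gcd(4,250) = 2


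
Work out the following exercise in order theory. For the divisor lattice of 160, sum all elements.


sigma(n) = sum of divisors.
Divisors of 160: [1, 2, 4, 5, 8, 10, 16, 20, 32, 40, 80, 160]
Sum = 378


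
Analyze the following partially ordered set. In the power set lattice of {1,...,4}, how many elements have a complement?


An element a is complemented if some b has a meet b = bottom, a join b = top.
every subset A has complement S\A, so all elements are complemented.
Complemented elements: {}, {1}, {2}, {3}, {4}, {1,2}, ... (10 more)
Count: 16


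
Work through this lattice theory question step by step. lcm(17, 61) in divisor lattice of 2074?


Join=lcm.
gcd(17,61)=1
lcm=1037


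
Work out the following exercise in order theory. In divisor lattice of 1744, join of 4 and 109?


In a divisor lattice, join = lcm (least common multiple).
gcd(4,109) = 1
lcm(4,109) = 4*109/gcd = 436/1 = 436


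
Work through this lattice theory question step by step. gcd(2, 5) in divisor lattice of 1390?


Meet=gcd.
gcd(2,5)=1


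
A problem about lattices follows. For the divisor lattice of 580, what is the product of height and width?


Height = length of longest chain minus 1; width = size of largest antichain.
A maximum chain: 1 | 29 | 145 | 290 | 580  (height 4).
A maximum antichain: {4, 10, 58, 145}  (width 4).
Product = 4 * 4 = 16


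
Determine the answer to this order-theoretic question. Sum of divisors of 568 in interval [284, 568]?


Interval [284,568] in divisors of 568: [284, 568]
Sum = 852


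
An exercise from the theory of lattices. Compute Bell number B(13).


B(n) = number of set partitions of an n-element set.
B(n) satisfies the recurrence: B(n+1) = sum_k C(n,k)*B(k).
B(13) = 27644437


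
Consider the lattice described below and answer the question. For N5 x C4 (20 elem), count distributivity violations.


Distributive law: a ^ (b v c) = (a ^ b) v (a ^ c).
Check all 20^3 = 8000 ordered triples (a,b,c).
  e.g. a=(b,0), b=(a,0), c=(c,0): lhs=(b,0) != rhs=(a,0)
  e.g. a=(b,0), b=(a,0), c=(c,1): lhs=(b,0) != rhs=(a,0)
Total violating triples: 128


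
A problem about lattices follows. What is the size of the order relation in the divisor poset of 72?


The order relation is {(a,b) : a <= b}, reflexive so it includes (a,a).
Examples: (1,1), (1,12), (1,18), (1,2), (1,24), ...
Total ordered pairs: 60


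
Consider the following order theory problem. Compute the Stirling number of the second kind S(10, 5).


S(n,k) = k*S(n-1,k) + S(n-1,k-1).
S(9,5) = 6951, S(9,4) = 7770
S(10,5) = 5*6951 + 7770 = 34755 + 7770
S(10,5) = 42525


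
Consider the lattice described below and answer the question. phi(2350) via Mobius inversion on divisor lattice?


phi(n) = n * prod_{p|n} (1 - 1/p).
Prime divisors of 2350: [2, 5, 47]
phi(2350) = 2350 * (1 - 1/2) * (1 - 1/5) * (1 - 1/47)
phi(2350) = 920


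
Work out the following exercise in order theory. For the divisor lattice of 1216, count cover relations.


A cover relation a -< b holds when a < b with no c strictly between.
Cover relations:
  1 -< 2
  1 -< 19
  2 -< 4
  2 -< 38
  4 -< 8
  4 -< 76
  8 -< 16
  8 -< 152
  ...11 more
Total: 19


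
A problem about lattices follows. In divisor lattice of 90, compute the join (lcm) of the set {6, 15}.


In a divisor lattice, join = lcm (least common multiple).
Compute lcm iteratively: start with first element, then lcm(current, next).
Elements: [6, 15]
lcm(6,15) = 30
Final lcm = 30


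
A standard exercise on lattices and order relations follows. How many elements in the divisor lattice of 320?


Divisors of 320: [1, 2, 4, 5, 8, 10, 16, 20, 32, 40, 64, 80, 160, 320]
Count: 14


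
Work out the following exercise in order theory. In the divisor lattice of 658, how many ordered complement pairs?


Complement pair (a,b): a meet b = bottom, a join b = top.
Here: gcd(a,b)=1 and lcm(a,b)=658, i.e. a*b=658 with a,b coprime.
Pairs found: (1,658), (2,329), (7,94), (14,47), ... (4 more)
Total ordered pairs: 8


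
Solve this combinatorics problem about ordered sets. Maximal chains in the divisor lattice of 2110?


A maximal chain goes from the minimum element to a maximal element via cover relations.
Counting all min-to-max paths in the cover graph.
Total maximal chains: 6


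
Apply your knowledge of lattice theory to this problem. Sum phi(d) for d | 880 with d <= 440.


Divisors of 880 up to 440: [1, 2, 4, 5, 8, 10, 11, 16, 20, 22, 40, 44, 55, 80, 88, 110, 176, 220, 440]
phi values: [1, 1, 2, 4, 4, 4, 10, 8, 8, 10, 16, 20, 40, 32, 40, 40, 80, 80, 160]
Sum = 560


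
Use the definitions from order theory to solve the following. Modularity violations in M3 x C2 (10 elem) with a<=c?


Modular law: if a <= c then a v (b ^ c) = (a v b) ^ c.
Check all triples (a,b,c) with a <= c among 10 elements.
This lattice is modular (diamonds M_m and their chain-products are modular).
Total violating triples: 0


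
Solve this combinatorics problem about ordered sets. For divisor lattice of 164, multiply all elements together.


Divisors of 164: [1, 2, 4, 41, 82, 164]
Product = n^(d(n)/2) = 164^(6/2)
Product = 4410944


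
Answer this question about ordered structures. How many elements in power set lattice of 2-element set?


Power set = 2^n.
2^2 = 4


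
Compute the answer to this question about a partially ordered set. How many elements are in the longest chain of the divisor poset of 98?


A chain is a totally ordered subset; we count the number of elements in a maximum chain.
Compute, for each element x, the size of the longest chain ending at x:
  1: 1
  2: 2
  7: 2
  49: 3
  14: 3
  98: 4
A maximum chain: 1 < 2 < 14 < 98
Number of elements in the longest chain: 4


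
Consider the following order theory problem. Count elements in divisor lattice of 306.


Divisors of 306: [1, 2, 3, 6, 9, 17, 18, 34, 51, 102, 153, 306]
Count: 12


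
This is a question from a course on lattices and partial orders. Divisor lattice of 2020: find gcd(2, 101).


In a divisor lattice, meet = gcd (greatest common divisor).
By Euclidean algorithm or factoring: gcd(2,101) = 1


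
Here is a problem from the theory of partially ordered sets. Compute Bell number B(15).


B(n) = number of set partitions of an n-element set.
B(n) satisfies the recurrence: B(n+1) = sum_k C(n,k)*B(k).
B(15) = 1382958545


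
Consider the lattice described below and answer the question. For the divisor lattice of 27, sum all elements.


sigma(n) = sum of divisors.
Divisors of 27: [1, 3, 9, 27]
Sum = 40


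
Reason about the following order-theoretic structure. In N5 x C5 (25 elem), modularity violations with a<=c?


Modular law: if a <= c then a v (b ^ c) = (a v b) ^ c.
Check all triples (a,b,c) with a <= c among 25 elements.
  e.g. a=(a,0), b=(c,0), c=(b,0): lhs=(a,0) != rhs=(b,0)
  e.g. a=(a,0), b=(c,1), c=(b,0): lhs=(a,0) != rhs=(b,0)
Total violating triples: 75


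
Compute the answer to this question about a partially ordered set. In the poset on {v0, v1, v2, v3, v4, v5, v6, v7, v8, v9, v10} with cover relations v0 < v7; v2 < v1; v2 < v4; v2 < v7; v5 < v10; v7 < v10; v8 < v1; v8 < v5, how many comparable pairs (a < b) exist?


A comparable pair {a,b} has a < b or b < a in the order.
Count unordered pairs where one element is strictly below the other.
Examples: {v0,v7}, {v0,v10}, {v1,v2}, {v1,v8}, ...
Total comparable pairs: 11


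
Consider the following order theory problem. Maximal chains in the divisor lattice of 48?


A maximal chain goes from the minimum element to a maximal element via cover relations.
Counting all min-to-max paths in the cover graph.
Total maximal chains: 5


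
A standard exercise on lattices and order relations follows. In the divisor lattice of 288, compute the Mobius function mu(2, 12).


In a divisor lattice, mu(a,b) = mu(b/a) where mu is the classical Mobius function.
b/a = 12/2 = 6
Prime factorization of 6: primes [2, 3]
6 is squarefree with 2 prime factor(s), so mu(6) = (-1)^2 = 1


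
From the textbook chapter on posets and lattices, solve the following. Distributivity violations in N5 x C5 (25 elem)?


Distributive law: a ^ (b v c) = (a ^ b) v (a ^ c).
Check all 25^3 = 15625 ordered triples (a,b,c).
  e.g. a=(b,0), b=(a,0), c=(c,0): lhs=(b,0) != rhs=(a,0)
  e.g. a=(b,0), b=(a,0), c=(c,1): lhs=(b,0) != rhs=(a,0)
Total violating triples: 250


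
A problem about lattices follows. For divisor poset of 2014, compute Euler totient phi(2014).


phi(n) = n * prod_{p|n} (1 - 1/p).
Prime divisors of 2014: [2, 19, 53]
phi(2014) = 2014 * (1 - 1/2) * (1 - 1/19) * (1 - 1/53)
phi(2014) = 936


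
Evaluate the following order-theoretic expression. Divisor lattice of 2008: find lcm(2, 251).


In a divisor lattice, join = lcm (least common multiple).
gcd(2,251) = 1
lcm(2,251) = 2*251/gcd = 502/1 = 502


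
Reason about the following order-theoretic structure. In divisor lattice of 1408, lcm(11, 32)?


Join=lcm.
gcd(11,32)=1
lcm=352


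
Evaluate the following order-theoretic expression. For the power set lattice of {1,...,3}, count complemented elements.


An element a is complemented if some b has a meet b = bottom, a join b = top.
every subset A has complement S\A, so all elements are complemented.
Complemented elements: {}, {1}, {2}, {3}, {1,2}, {1,3}, ... (2 more)
Count: 8


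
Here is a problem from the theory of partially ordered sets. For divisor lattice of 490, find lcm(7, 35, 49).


In a divisor lattice, join = lcm (least common multiple).
Compute lcm iteratively: start with first element, then lcm(current, next).
Elements: [7, 35, 49]
lcm(7,35) = 35
lcm(35,49) = 245
Final lcm = 245


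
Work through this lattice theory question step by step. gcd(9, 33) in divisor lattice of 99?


Meet=gcd.
gcd(9,33)=3


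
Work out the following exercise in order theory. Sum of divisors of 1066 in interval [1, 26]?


Interval [1,26] in divisors of 1066: [1, 2, 13, 26]
Sum = 42


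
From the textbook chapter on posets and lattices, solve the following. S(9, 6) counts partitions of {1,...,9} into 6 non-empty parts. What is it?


S(n,k) = k*S(n-1,k) + S(n-1,k-1).
S(8,6) = 266, S(8,5) = 1050
S(9,6) = 6*266 + 1050 = 1596 + 1050
S(9,6) = 2646


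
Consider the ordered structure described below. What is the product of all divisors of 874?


Divisors of 874: [1, 2, 19, 23, 38, 46, 437, 874]
Product = n^(d(n)/2) = 874^(8/2)
Product = 583506543376


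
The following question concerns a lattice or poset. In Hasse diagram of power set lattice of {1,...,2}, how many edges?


A cover relation a -< b holds when a < b with no c strictly between.
Cover relations:
  {} -< {1}
  {} -< {2}
  {1} -< {1,2}
  {2} -< {1,2}
Total: 4


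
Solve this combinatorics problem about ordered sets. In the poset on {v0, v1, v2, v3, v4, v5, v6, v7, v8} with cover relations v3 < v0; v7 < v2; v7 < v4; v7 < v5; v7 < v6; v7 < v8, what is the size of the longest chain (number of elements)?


A chain is a totally ordered subset; we count the number of elements in a maximum chain.
Compute, for each element x, the size of the longest chain ending at x:
  v1: 1
  v3: 1
  v7: 1
  v0: 2
  v2: 2
  v4: 2
  ...
A maximum chain: v3 < v0
Number of elements in the longest chain: 2


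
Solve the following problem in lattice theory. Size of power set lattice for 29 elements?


Power set = 2^n.
2^29 = 536870912


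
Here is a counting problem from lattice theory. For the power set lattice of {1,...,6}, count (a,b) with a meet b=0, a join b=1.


Complement pair (a,b): a meet b = bottom, a join b = top.
Here: A intersect B = {} and A union B = {1,...,6}.
Pairs found: ({},{1,2,3,4,5,6}), ({1},{2,3,4,5,6}), ({2},{1,3,4,5,6}), ({3},{1,2,4,5,6}), ... (60 more)
Total ordered pairs: 64


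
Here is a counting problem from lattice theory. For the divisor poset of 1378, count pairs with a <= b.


The order relation is {(a,b) : a <= b}, reflexive so it includes (a,a).
Examples: (1,1), (1,106), (1,13), (1,1378), (1,2), ...
Total ordered pairs: 27


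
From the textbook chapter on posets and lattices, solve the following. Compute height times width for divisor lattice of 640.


Height = length of longest chain minus 1; width = size of largest antichain.
A maximum chain: 1 | 5 | 10 | 20 | 40 | 80 | 160 | 320 | 640  (height 8).
A maximum antichain: {2, 5}  (width 2).
Product = 8 * 2 = 16


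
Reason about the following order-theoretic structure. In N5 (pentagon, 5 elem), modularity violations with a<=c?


Modular law: if a <= c then a v (b ^ c) = (a v b) ^ c.
Check all triples (a,b,c) with a <= c among 5 elements.
  e.g. a=a, b=c, c=b: lhs=a != rhs=b
Total violating triples: 1


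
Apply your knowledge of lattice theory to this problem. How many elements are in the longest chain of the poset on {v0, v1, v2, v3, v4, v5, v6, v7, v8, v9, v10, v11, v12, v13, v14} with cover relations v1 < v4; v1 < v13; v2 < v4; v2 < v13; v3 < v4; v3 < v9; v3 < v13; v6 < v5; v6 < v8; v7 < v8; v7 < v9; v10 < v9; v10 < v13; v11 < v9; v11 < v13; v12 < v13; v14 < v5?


A chain is a totally ordered subset; we count the number of elements in a maximum chain.
Compute, for each element x, the size of the longest chain ending at x:
  v0: 1
  v1: 1
  v2: 1
  v3: 1
  v6: 1
  v7: 1
  ...
A maximum chain: v1 < v4
Number of elements in the longest chain: 2


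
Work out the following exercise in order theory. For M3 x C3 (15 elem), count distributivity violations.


Distributive law: a ^ (b v c) = (a ^ b) v (a ^ c).
Check all 15^3 = 3375 ordered triples (a,b,c).
  e.g. a=(a1,0), b=(a2,0), c=(a3,0): lhs=(a1,0) != rhs=(0,0)
  e.g. a=(a1,0), b=(a2,0), c=(a3,1): lhs=(a1,0) != rhs=(0,0)
Total violating triples: 162


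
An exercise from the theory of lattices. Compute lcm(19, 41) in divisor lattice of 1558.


In a divisor lattice, join = lcm (least common multiple).
gcd(19,41) = 1
lcm(19,41) = 19*41/gcd = 779/1 = 779


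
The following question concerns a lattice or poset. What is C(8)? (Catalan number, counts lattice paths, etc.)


C(n) = C(2n, n) / (n+1).
C(16, 8) = 12870
C(8) = 12870 / 9 = 1430


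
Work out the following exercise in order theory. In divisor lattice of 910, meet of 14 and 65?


In a divisor lattice, meet = gcd (greatest common divisor).
By Euclidean algorithm or factoring: gcd(14,65) = 1


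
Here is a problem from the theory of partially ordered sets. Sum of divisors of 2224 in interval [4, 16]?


Interval [4,16] in divisors of 2224: [4, 8, 16]
Sum = 28


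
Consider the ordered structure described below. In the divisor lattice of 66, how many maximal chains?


A maximal chain goes from the minimum element to a maximal element via cover relations.
Counting all min-to-max paths in the cover graph.
Total maximal chains: 6


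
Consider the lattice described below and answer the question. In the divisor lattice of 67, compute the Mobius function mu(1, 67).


In a divisor lattice, mu(a,b) = mu(b/a) where mu is the classical Mobius function.
b/a = 67/1 = 67
Prime factorization of 67: primes [67]
67 is squarefree with 1 prime factor(s), so mu(67) = (-1)^1 = -1


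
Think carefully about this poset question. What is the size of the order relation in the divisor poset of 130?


The order relation is {(a,b) : a <= b}, reflexive so it includes (a,a).
Examples: (1,1), (1,10), (1,13), (1,130), (1,2), ...
Total ordered pairs: 27


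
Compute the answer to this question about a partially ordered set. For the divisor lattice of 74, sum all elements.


sigma(n) = sum of divisors.
Divisors of 74: [1, 2, 37, 74]
Sum = 114


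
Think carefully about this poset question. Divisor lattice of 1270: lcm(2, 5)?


Join=lcm.
gcd(2,5)=1
lcm=10


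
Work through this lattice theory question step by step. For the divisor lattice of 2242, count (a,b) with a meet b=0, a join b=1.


Complement pair (a,b): a meet b = bottom, a join b = top.
Here: gcd(a,b)=1 and lcm(a,b)=2242, i.e. a*b=2242 with a,b coprime.
Pairs found: (1,2242), (2,1121), (19,118), (38,59), ... (4 more)
Total ordered pairs: 8


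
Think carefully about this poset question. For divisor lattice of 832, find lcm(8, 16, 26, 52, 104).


In a divisor lattice, join = lcm (least common multiple).
Compute lcm iteratively: start with first element, then lcm(current, next).
Elements: [8, 16, 26, 52, 104]
lcm(8,16) = 16
lcm(16,26) = 208
lcm(208,52) = 208
lcm(208,104) = 208
Final lcm = 208


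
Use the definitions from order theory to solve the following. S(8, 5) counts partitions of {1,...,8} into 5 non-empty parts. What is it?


S(n,k) = k*S(n-1,k) + S(n-1,k-1).
S(7,5) = 140, S(7,4) = 350
S(8,5) = 5*140 + 350 = 700 + 350
S(8,5) = 1050


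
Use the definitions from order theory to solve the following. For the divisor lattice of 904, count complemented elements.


An element a is complemented if some b has a meet b = bottom, a join b = top.
a is complemented iff gcd(a, n/a)=1, i.e. a is a unitary divisor of 904.
Complemented elements: 1, 8, 113, 904
Count: 4


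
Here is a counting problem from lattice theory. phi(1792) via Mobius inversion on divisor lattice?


phi(n) = n * prod_{p|n} (1 - 1/p).
Prime divisors of 1792: [2, 7]
phi(1792) = 1792 * (1 - 1/2) * (1 - 1/7)
phi(1792) = 768


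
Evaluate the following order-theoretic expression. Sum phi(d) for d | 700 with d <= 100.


Divisors of 700 up to 100: [1, 2, 4, 5, 7, 10, 14, 20, 25, 28, 35, 50, 70, 100]
phi values: [1, 1, 2, 4, 6, 4, 6, 8, 20, 12, 24, 20, 24, 40]
Sum = 172


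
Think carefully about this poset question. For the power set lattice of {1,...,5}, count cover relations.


A cover relation a -< b holds when a < b with no c strictly between.
Cover relations:
  {} -< {1}
  {} -< {2}
  {} -< {3}
  {} -< {4}
  {} -< {5}
  {1} -< {1,2}
  {1} -< {1,3}
  {1} -< {1,4}
  ...72 more
Total: 80


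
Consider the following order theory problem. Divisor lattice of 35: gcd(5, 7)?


Meet=gcd.
gcd(5,7)=1


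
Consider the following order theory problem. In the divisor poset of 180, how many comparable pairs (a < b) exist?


A comparable pair {a,b} has a < b or b < a in the order.
Count unordered pairs where one element is strictly below the other.
Examples: {1,2}, {1,3}, {1,4}, {1,5}, ...
Total comparable pairs: 90


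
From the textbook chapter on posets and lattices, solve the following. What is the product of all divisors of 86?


Divisors of 86: [1, 2, 43, 86]
Product = n^(d(n)/2) = 86^(4/2)
Product = 7396


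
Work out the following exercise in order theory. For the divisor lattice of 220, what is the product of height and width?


Height = length of longest chain minus 1; width = size of largest antichain.
A maximum chain: 1 | 11 | 55 | 110 | 220  (height 4).
A maximum antichain: {4, 10, 22, 55}  (width 4).
Product = 4 * 4 = 16


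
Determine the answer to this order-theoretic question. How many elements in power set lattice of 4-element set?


Power set = 2^n.
2^4 = 16


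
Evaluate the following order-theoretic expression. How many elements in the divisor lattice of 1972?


Divisors of 1972: [1, 2, 4, 17, 29, 34, 58, 68, 116, 493, 986, 1972]
Count: 12


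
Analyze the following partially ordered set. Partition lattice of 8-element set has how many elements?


B(n) = number of set partitions of an n-element set.
B(n) satisfies the recurrence: B(n+1) = sum_k C(n,k)*B(k).
B(8) = 4140


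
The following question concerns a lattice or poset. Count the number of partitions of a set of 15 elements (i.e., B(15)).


B(n) = number of set partitions of an n-element set.
B(n) satisfies the recurrence: B(n+1) = sum_k C(n,k)*B(k).
B(15) = 1382958545


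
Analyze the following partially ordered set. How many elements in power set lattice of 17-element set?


Power set = 2^n.
2^17 = 131072


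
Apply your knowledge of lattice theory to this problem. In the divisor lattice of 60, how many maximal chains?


A maximal chain goes from the minimum element to a maximal element via cover relations.
Counting all min-to-max paths in the cover graph.
Total maximal chains: 12


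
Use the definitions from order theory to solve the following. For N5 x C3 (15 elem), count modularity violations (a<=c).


Modular law: if a <= c then a v (b ^ c) = (a v b) ^ c.
Check all triples (a,b,c) with a <= c among 15 elements.
  e.g. a=(a,0), b=(c,0), c=(b,0): lhs=(a,0) != rhs=(b,0)
  e.g. a=(a,0), b=(c,1), c=(b,0): lhs=(a,0) != rhs=(b,0)
Total violating triples: 18


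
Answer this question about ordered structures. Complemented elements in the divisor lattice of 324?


An element a is complemented if some b has a meet b = bottom, a join b = top.
a is complemented iff gcd(a, n/a)=1, i.e. a is a unitary divisor of 324.
Complemented elements: 1, 4, 81, 324
Count: 4


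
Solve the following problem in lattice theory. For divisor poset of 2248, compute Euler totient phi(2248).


phi(n) = n * prod_{p|n} (1 - 1/p).
Prime divisors of 2248: [2, 281]
phi(2248) = 2248 * (1 - 1/2) * (1 - 1/281)
phi(2248) = 1120


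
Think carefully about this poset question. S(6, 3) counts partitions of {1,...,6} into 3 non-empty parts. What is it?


S(n,k) = k*S(n-1,k) + S(n-1,k-1).
S(5,3) = 25, S(5,2) = 15
S(6,3) = 3*25 + 15 = 75 + 15
S(6,3) = 90


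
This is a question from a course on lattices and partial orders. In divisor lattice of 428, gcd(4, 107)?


Meet=gcd.
gcd(4,107)=1


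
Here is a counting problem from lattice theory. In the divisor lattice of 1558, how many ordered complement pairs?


Complement pair (a,b): a meet b = bottom, a join b = top.
Here: gcd(a,b)=1 and lcm(a,b)=1558, i.e. a*b=1558 with a,b coprime.
Pairs found: (1,1558), (2,779), (19,82), (38,41), ... (4 more)
Total ordered pairs: 8


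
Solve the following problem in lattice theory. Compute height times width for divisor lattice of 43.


Height = length of longest chain minus 1; width = size of largest antichain.
A maximum chain: 1 | 43  (height 1).
A maximum antichain: {1}  (width 1).
Product = 1 * 1 = 1


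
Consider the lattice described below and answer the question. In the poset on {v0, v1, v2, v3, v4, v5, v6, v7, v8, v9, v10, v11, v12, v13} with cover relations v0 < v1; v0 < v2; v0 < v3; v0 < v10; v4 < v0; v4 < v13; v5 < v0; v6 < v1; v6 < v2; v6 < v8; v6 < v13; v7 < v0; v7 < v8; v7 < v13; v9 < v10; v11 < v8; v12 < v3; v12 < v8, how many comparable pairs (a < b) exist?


A comparable pair {a,b} has a < b or b < a in the order.
Count unordered pairs where one element is strictly below the other.
Examples: {v0,v1}, {v0,v2}, {v0,v3}, {v0,v4}, ...
Total comparable pairs: 30


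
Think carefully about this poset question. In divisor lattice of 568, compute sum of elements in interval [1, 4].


Interval [1,4] in divisors of 568: [1, 2, 4]
Sum = 7


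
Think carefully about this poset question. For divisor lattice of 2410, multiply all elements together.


Divisors of 2410: [1, 2, 5, 10, 241, 482, 1205, 2410]
Product = n^(d(n)/2) = 2410^(8/2)
Product = 33734025610000


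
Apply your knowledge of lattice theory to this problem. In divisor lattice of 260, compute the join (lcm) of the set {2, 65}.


In a divisor lattice, join = lcm (least common multiple).
Compute lcm iteratively: start with first element, then lcm(current, next).
Elements: [2, 65]
lcm(2,65) = 130
Final lcm = 130


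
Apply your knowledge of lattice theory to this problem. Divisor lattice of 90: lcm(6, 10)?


Join=lcm.
gcd(6,10)=2
lcm=30


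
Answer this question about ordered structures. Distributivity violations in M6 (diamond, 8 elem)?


Distributive law: a ^ (b v c) = (a ^ b) v (a ^ c).
Check all 8^3 = 512 ordered triples (a,b,c).
  e.g. a=a1, b=a2, c=a3: lhs=a1 != rhs=0
  e.g. a=a1, b=a2, c=a4: lhs=a1 != rhs=0
Total violating triples: 120


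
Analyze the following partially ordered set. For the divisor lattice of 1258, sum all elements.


sigma(n) = sum of divisors.
Divisors of 1258: [1, 2, 17, 34, 37, 74, 629, 1258]
Sum = 2052


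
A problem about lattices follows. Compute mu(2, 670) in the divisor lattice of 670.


In a divisor lattice, mu(a,b) = mu(b/a) where mu is the classical Mobius function.
b/a = 670/2 = 335
Prime factorization of 335: primes [5, 67]
335 is squarefree with 2 prime factor(s), so mu(335) = (-1)^2 = 1


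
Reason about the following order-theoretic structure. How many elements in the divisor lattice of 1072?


Divisors of 1072: [1, 2, 4, 8, 16, 67, 134, 268, 536, 1072]
Count: 10


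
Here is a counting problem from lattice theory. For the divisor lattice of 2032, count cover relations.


A cover relation a -< b holds when a < b with no c strictly between.
Cover relations:
  1 -< 2
  1 -< 127
  2 -< 4
  2 -< 254
  4 -< 8
  4 -< 508
  8 -< 16
  8 -< 1016
  ...5 more
Total: 13


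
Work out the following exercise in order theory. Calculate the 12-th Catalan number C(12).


C(n) = C(2n, n) / (n+1).
C(24, 12) = 2704156
C(12) = 2704156 / 13 = 208012


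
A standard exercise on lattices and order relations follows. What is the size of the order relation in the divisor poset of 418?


The order relation is {(a,b) : a <= b}, reflexive so it includes (a,a).
Examples: (1,1), (1,11), (1,19), (1,2), (1,209), ...
Total ordered pairs: 27


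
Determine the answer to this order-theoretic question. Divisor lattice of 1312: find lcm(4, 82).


In a divisor lattice, join = lcm (least common multiple).
gcd(4,82) = 2
lcm(4,82) = 4*82/gcd = 328/2 = 164


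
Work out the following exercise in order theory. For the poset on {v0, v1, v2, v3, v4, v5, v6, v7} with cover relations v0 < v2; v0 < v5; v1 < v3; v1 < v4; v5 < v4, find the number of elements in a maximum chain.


A chain is a totally ordered subset; we count the number of elements in a maximum chain.
Compute, for each element x, the size of the longest chain ending at x:
  v0: 1
  v1: 1
  v6: 1
  v7: 1
  v2: 2
  v3: 2
  ...
A maximum chain: v0 < v5 < v4
Number of elements in the longest chain: 3


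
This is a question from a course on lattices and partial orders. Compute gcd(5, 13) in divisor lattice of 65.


In a divisor lattice, meet = gcd (greatest common divisor).
By Euclidean algorithm or factoring: gcd(5,13) = 1


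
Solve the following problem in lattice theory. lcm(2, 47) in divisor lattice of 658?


Join=lcm.
gcd(2,47)=1
lcm=94


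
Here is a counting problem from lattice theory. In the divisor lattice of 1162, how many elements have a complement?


An element a is complemented if some b has a meet b = bottom, a join b = top.
a is complemented iff gcd(a, n/a)=1, i.e. a is a unitary divisor of 1162.
Complemented elements: 1, 2, 7, 14, 83, 166, ... (2 more)
Count: 8


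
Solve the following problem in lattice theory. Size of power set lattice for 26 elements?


Power set = 2^n.
2^26 = 67108864


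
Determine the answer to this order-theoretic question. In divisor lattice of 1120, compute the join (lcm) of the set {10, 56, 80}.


In a divisor lattice, join = lcm (least common multiple).
Compute lcm iteratively: start with first element, then lcm(current, next).
Elements: [10, 56, 80]
lcm(10,56) = 280
lcm(280,80) = 560
Final lcm = 560


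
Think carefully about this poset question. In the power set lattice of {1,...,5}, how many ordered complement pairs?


Complement pair (a,b): a meet b = bottom, a join b = top.
Here: A intersect B = {} and A union B = {1,...,5}.
Pairs found: ({},{1,2,3,4,5}), ({1},{2,3,4,5}), ({2},{1,3,4,5}), ({3},{1,2,4,5}), ... (28 more)
Total ordered pairs: 32


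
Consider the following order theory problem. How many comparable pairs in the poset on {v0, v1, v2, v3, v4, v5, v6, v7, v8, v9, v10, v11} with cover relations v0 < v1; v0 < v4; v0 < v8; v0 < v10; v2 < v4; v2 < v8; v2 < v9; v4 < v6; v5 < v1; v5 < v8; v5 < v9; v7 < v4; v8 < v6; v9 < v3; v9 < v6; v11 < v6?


A comparable pair {a,b} has a < b or b < a in the order.
Count unordered pairs where one element is strictly below the other.
Examples: {v0,v1}, {v0,v4}, {v0,v6}, {v0,v8}, ...
Total comparable pairs: 22


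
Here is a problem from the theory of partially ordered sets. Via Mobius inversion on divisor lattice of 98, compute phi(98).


phi(n) = n * prod_{p|n} (1 - 1/p).
Prime divisors of 98: [2, 7]
phi(98) = 98 * (1 - 1/2) * (1 - 1/7)
phi(98) = 42


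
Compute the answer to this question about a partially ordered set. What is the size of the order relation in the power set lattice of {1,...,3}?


The order relation is {(a,b) : a <= b}, reflexive so it includes (a,a).
Examples: ({},{}), ({},{1,2}), ({},{1,2,3}), ({},{1,3}), ({},{1}), ...
Total ordered pairs: 27


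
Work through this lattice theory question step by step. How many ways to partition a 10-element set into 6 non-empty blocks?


S(n,k) = k*S(n-1,k) + S(n-1,k-1).
S(9,6) = 2646, S(9,5) = 6951
S(10,6) = 6*2646 + 6951 = 15876 + 6951
S(10,6) = 22827


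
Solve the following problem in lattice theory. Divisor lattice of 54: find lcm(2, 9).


In a divisor lattice, join = lcm (least common multiple).
gcd(2,9) = 1
lcm(2,9) = 2*9/gcd = 18/1 = 18


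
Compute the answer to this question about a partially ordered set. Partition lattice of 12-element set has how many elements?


B(n) = number of set partitions of an n-element set.
B(n) satisfies the recurrence: B(n+1) = sum_k C(n,k)*B(k).
B(12) = 4213597


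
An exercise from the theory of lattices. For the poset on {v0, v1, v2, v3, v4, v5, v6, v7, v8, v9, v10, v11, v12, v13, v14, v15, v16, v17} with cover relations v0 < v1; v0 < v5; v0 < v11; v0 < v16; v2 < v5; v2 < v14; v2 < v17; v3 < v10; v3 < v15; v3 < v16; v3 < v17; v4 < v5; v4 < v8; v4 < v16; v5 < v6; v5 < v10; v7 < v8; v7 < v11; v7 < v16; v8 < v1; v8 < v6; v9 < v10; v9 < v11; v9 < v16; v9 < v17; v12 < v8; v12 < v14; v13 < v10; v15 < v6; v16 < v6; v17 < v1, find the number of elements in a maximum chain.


A chain is a totally ordered subset; we count the number of elements in a maximum chain.
Compute, for each element x, the size of the longest chain ending at x:
  v0: 1
  v2: 1
  v3: 1
  v4: 1
  v7: 1
  v9: 1
  ...
A maximum chain: v4 < v8 < v1
Number of elements in the longest chain: 3


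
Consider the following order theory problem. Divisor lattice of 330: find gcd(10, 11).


In a divisor lattice, meet = gcd (greatest common divisor).
By Euclidean algorithm or factoring: gcd(10,11) = 1


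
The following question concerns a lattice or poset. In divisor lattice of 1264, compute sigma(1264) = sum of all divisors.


sigma(n) = sum of divisors.
Divisors of 1264: [1, 2, 4, 8, 16, 79, 158, 316, 632, 1264]
Sum = 2480


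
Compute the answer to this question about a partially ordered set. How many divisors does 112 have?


Divisors of 112: [1, 2, 4, 7, 8, 14, 16, 28, 56, 112]
Count: 10


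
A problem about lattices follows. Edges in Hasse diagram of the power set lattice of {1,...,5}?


A cover relation a -< b holds when a < b with no c strictly between.
Cover relations:
  {} -< {1}
  {} -< {2}
  {} -< {3}
  {} -< {4}
  {} -< {5}
  {1} -< {1,2}
  {1} -< {1,3}
  {1} -< {1,4}
  ...72 more
Total: 80


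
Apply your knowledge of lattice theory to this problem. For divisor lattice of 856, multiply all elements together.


Divisors of 856: [1, 2, 4, 8, 107, 214, 428, 856]
Product = n^(d(n)/2) = 856^(8/2)
Product = 536902045696


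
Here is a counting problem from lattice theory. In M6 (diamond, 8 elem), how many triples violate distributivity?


Distributive law: a ^ (b v c) = (a ^ b) v (a ^ c).
Check all 8^3 = 512 ordered triples (a,b,c).
  e.g. a=a1, b=a2, c=a3: lhs=a1 != rhs=0
  e.g. a=a1, b=a2, c=a4: lhs=a1 != rhs=0
Total violating triples: 120


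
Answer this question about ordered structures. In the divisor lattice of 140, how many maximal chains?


A maximal chain goes from the minimum element to a maximal element via cover relations.
Counting all min-to-max paths in the cover graph.
Total maximal chains: 12


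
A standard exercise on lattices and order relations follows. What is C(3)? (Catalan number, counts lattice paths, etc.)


C(n) = C(2n, n) / (n+1).
C(6, 3) = 20
C(3) = 20 / 4 = 5


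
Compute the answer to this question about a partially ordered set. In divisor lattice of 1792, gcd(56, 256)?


Meet=gcd.
gcd(56,256)=8


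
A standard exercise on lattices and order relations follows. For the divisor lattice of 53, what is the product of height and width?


Height = length of longest chain minus 1; width = size of largest antichain.
A maximum chain: 1 | 53  (height 1).
A maximum antichain: {1}  (width 1).
Product = 1 * 1 = 1
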